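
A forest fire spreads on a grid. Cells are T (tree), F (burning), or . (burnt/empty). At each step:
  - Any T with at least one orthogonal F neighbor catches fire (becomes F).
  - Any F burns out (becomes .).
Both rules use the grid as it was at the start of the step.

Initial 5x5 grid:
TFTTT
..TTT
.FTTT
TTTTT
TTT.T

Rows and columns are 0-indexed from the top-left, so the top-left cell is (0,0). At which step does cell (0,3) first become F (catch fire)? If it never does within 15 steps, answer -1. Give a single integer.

Step 1: cell (0,3)='T' (+4 fires, +2 burnt)
Step 2: cell (0,3)='F' (+6 fires, +4 burnt)
  -> target ignites at step 2
Step 3: cell (0,3)='.' (+6 fires, +6 burnt)
Step 4: cell (0,3)='.' (+2 fires, +6 burnt)
Step 5: cell (0,3)='.' (+1 fires, +2 burnt)
Step 6: cell (0,3)='.' (+0 fires, +1 burnt)
  fire out at step 6

2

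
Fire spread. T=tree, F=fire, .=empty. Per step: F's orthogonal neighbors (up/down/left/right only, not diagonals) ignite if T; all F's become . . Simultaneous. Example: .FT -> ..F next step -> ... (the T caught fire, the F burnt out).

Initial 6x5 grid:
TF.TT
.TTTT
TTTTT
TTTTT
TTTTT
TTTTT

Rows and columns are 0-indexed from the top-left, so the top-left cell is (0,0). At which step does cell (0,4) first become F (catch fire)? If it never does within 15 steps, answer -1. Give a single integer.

Step 1: cell (0,4)='T' (+2 fires, +1 burnt)
Step 2: cell (0,4)='T' (+2 fires, +2 burnt)
Step 3: cell (0,4)='T' (+4 fires, +2 burnt)
Step 4: cell (0,4)='T' (+6 fires, +4 burnt)
Step 5: cell (0,4)='F' (+6 fires, +6 burnt)
  -> target ignites at step 5
Step 6: cell (0,4)='.' (+4 fires, +6 burnt)
Step 7: cell (0,4)='.' (+2 fires, +4 burnt)
Step 8: cell (0,4)='.' (+1 fires, +2 burnt)
Step 9: cell (0,4)='.' (+0 fires, +1 burnt)
  fire out at step 9

5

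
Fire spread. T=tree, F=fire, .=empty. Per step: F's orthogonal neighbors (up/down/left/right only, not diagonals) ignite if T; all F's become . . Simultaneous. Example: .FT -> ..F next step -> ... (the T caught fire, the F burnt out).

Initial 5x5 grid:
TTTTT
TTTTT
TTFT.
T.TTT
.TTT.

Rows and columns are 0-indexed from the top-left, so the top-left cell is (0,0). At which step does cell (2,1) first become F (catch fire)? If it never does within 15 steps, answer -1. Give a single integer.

Step 1: cell (2,1)='F' (+4 fires, +1 burnt)
  -> target ignites at step 1
Step 2: cell (2,1)='.' (+6 fires, +4 burnt)
Step 3: cell (2,1)='.' (+8 fires, +6 burnt)
Step 4: cell (2,1)='.' (+2 fires, +8 burnt)
Step 5: cell (2,1)='.' (+0 fires, +2 burnt)
  fire out at step 5

1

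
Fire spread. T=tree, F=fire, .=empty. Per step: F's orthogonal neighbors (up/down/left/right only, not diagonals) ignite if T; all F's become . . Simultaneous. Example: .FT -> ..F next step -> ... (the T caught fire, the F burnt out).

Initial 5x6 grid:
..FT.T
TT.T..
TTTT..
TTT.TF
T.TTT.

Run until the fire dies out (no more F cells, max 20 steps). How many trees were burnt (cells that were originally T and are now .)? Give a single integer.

Answer: 16

Derivation:
Step 1: +2 fires, +2 burnt (F count now 2)
Step 2: +2 fires, +2 burnt (F count now 2)
Step 3: +2 fires, +2 burnt (F count now 2)
Step 4: +2 fires, +2 burnt (F count now 2)
Step 5: +2 fires, +2 burnt (F count now 2)
Step 6: +3 fires, +2 burnt (F count now 3)
Step 7: +2 fires, +3 burnt (F count now 2)
Step 8: +1 fires, +2 burnt (F count now 1)
Step 9: +0 fires, +1 burnt (F count now 0)
Fire out after step 9
Initially T: 17, now '.': 29
Total burnt (originally-T cells now '.'): 16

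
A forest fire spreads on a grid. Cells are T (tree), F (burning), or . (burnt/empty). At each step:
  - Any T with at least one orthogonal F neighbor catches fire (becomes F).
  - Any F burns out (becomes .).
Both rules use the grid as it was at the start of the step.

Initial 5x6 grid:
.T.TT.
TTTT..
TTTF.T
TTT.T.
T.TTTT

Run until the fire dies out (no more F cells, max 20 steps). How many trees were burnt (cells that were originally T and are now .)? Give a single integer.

Answer: 19

Derivation:
Step 1: +2 fires, +1 burnt (F count now 2)
Step 2: +4 fires, +2 burnt (F count now 4)
Step 3: +5 fires, +4 burnt (F count now 5)
Step 4: +4 fires, +5 burnt (F count now 4)
Step 5: +2 fires, +4 burnt (F count now 2)
Step 6: +2 fires, +2 burnt (F count now 2)
Step 7: +0 fires, +2 burnt (F count now 0)
Fire out after step 7
Initially T: 20, now '.': 29
Total burnt (originally-T cells now '.'): 19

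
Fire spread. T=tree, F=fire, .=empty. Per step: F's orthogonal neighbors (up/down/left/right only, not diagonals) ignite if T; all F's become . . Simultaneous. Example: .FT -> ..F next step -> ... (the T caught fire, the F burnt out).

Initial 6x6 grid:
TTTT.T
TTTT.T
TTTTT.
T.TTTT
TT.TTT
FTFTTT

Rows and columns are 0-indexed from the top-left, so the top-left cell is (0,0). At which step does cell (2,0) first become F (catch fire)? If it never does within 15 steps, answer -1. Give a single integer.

Step 1: cell (2,0)='T' (+3 fires, +2 burnt)
Step 2: cell (2,0)='T' (+4 fires, +3 burnt)
Step 3: cell (2,0)='F' (+4 fires, +4 burnt)
  -> target ignites at step 3
Step 4: cell (2,0)='.' (+6 fires, +4 burnt)
Step 5: cell (2,0)='.' (+6 fires, +6 burnt)
Step 6: cell (2,0)='.' (+3 fires, +6 burnt)
Step 7: cell (2,0)='.' (+1 fires, +3 burnt)
Step 8: cell (2,0)='.' (+0 fires, +1 burnt)
  fire out at step 8

3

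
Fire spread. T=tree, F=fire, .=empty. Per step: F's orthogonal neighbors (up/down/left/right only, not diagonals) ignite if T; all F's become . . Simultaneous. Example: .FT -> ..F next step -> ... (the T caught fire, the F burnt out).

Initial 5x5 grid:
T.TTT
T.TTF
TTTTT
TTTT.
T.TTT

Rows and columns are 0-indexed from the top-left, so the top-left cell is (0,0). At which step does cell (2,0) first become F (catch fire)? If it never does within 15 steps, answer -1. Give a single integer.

Step 1: cell (2,0)='T' (+3 fires, +1 burnt)
Step 2: cell (2,0)='T' (+3 fires, +3 burnt)
Step 3: cell (2,0)='T' (+3 fires, +3 burnt)
Step 4: cell (2,0)='T' (+3 fires, +3 burnt)
Step 5: cell (2,0)='F' (+4 fires, +3 burnt)
  -> target ignites at step 5
Step 6: cell (2,0)='.' (+2 fires, +4 burnt)
Step 7: cell (2,0)='.' (+2 fires, +2 burnt)
Step 8: cell (2,0)='.' (+0 fires, +2 burnt)
  fire out at step 8

5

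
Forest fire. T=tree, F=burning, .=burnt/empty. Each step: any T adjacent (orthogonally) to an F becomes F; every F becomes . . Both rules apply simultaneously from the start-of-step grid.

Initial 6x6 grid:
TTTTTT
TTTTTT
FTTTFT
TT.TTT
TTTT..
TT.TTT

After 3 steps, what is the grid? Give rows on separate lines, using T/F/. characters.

Step 1: 7 trees catch fire, 2 burn out
  TTTTTT
  FTTTFT
  .FTF.F
  FT.TFT
  TTTT..
  TT.TTT
Step 2: 10 trees catch fire, 7 burn out
  FTTTFT
  .FTF.F
  ..F...
  .F.F.F
  FTTT..
  TT.TTT
Step 3: 7 trees catch fire, 10 burn out
  .FTF.F
  ..F...
  ......
  ......
  .FTF..
  FT.TTT

.FTF.F
..F...
......
......
.FTF..
FT.TTT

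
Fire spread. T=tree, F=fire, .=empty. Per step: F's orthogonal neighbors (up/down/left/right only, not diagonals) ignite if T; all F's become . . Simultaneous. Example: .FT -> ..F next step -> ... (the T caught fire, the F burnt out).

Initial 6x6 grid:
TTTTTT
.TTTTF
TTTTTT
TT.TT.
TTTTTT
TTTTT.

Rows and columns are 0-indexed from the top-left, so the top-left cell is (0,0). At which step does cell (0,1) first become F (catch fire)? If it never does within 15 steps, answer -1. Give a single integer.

Step 1: cell (0,1)='T' (+3 fires, +1 burnt)
Step 2: cell (0,1)='T' (+3 fires, +3 burnt)
Step 3: cell (0,1)='T' (+4 fires, +3 burnt)
Step 4: cell (0,1)='T' (+5 fires, +4 burnt)
Step 5: cell (0,1)='F' (+5 fires, +5 burnt)
  -> target ignites at step 5
Step 6: cell (0,1)='.' (+5 fires, +5 burnt)
Step 7: cell (0,1)='.' (+3 fires, +5 burnt)
Step 8: cell (0,1)='.' (+2 fires, +3 burnt)
Step 9: cell (0,1)='.' (+1 fires, +2 burnt)
Step 10: cell (0,1)='.' (+0 fires, +1 burnt)
  fire out at step 10

5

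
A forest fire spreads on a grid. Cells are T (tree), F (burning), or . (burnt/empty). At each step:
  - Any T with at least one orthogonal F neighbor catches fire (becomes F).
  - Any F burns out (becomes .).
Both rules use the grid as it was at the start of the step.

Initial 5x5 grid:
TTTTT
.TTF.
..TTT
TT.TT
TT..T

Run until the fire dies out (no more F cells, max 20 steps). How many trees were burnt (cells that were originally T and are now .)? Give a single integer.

Answer: 13

Derivation:
Step 1: +3 fires, +1 burnt (F count now 3)
Step 2: +6 fires, +3 burnt (F count now 6)
Step 3: +2 fires, +6 burnt (F count now 2)
Step 4: +2 fires, +2 burnt (F count now 2)
Step 5: +0 fires, +2 burnt (F count now 0)
Fire out after step 5
Initially T: 17, now '.': 21
Total burnt (originally-T cells now '.'): 13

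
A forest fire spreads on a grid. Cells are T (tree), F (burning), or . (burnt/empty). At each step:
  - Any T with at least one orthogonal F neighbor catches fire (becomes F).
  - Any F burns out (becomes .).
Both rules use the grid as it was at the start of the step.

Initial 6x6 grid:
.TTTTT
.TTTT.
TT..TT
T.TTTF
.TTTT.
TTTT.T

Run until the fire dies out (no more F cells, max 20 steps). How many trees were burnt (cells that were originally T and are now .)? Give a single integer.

Answer: 25

Derivation:
Step 1: +2 fires, +1 burnt (F count now 2)
Step 2: +3 fires, +2 burnt (F count now 3)
Step 3: +3 fires, +3 burnt (F count now 3)
Step 4: +4 fires, +3 burnt (F count now 4)
Step 5: +5 fires, +4 burnt (F count now 5)
Step 6: +3 fires, +5 burnt (F count now 3)
Step 7: +3 fires, +3 burnt (F count now 3)
Step 8: +1 fires, +3 burnt (F count now 1)
Step 9: +1 fires, +1 burnt (F count now 1)
Step 10: +0 fires, +1 burnt (F count now 0)
Fire out after step 10
Initially T: 26, now '.': 35
Total burnt (originally-T cells now '.'): 25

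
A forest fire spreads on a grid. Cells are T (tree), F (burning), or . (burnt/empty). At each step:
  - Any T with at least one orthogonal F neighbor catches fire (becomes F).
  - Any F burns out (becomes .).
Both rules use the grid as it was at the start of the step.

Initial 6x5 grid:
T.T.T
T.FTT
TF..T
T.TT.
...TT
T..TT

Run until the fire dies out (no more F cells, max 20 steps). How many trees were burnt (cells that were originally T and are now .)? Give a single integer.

Step 1: +3 fires, +2 burnt (F count now 3)
Step 2: +3 fires, +3 burnt (F count now 3)
Step 3: +3 fires, +3 burnt (F count now 3)
Step 4: +0 fires, +3 burnt (F count now 0)
Fire out after step 4
Initially T: 16, now '.': 23
Total burnt (originally-T cells now '.'): 9

Answer: 9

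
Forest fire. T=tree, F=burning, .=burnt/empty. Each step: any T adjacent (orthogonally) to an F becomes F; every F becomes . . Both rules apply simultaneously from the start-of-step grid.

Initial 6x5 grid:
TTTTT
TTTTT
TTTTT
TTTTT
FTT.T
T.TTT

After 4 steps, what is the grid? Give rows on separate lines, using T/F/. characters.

Step 1: 3 trees catch fire, 1 burn out
  TTTTT
  TTTTT
  TTTTT
  FTTTT
  .FT.T
  F.TTT
Step 2: 3 trees catch fire, 3 burn out
  TTTTT
  TTTTT
  FTTTT
  .FTTT
  ..F.T
  ..TTT
Step 3: 4 trees catch fire, 3 burn out
  TTTTT
  FTTTT
  .FTTT
  ..FTT
  ....T
  ..FTT
Step 4: 5 trees catch fire, 4 burn out
  FTTTT
  .FTTT
  ..FTT
  ...FT
  ....T
  ...FT

FTTTT
.FTTT
..FTT
...FT
....T
...FT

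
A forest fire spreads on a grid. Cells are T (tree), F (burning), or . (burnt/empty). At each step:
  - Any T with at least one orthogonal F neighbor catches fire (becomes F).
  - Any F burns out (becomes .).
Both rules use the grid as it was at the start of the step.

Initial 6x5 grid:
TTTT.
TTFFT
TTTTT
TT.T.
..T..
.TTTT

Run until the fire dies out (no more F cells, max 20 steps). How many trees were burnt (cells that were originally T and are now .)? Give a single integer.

Answer: 15

Derivation:
Step 1: +6 fires, +2 burnt (F count now 6)
Step 2: +5 fires, +6 burnt (F count now 5)
Step 3: +3 fires, +5 burnt (F count now 3)
Step 4: +1 fires, +3 burnt (F count now 1)
Step 5: +0 fires, +1 burnt (F count now 0)
Fire out after step 5
Initially T: 20, now '.': 25
Total burnt (originally-T cells now '.'): 15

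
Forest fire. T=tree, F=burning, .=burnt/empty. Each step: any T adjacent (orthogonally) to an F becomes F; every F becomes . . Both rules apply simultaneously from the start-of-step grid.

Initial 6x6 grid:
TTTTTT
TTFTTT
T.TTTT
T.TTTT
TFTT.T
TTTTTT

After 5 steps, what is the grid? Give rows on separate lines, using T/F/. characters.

Step 1: 7 trees catch fire, 2 burn out
  TTFTTT
  TF.FTT
  T.FTTT
  T.TTTT
  F.FT.T
  TFTTTT
Step 2: 10 trees catch fire, 7 burn out
  TF.FTT
  F...FT
  T..FTT
  F.FTTT
  ...F.T
  F.FTTT
Step 3: 7 trees catch fire, 10 burn out
  F...FT
  .....F
  F...FT
  ...FTT
  .....T
  ...FTT
Step 4: 4 trees catch fire, 7 burn out
  .....F
  ......
  .....F
  ....FT
  .....T
  ....FT
Step 5: 2 trees catch fire, 4 burn out
  ......
  ......
  ......
  .....F
  .....T
  .....F

......
......
......
.....F
.....T
.....F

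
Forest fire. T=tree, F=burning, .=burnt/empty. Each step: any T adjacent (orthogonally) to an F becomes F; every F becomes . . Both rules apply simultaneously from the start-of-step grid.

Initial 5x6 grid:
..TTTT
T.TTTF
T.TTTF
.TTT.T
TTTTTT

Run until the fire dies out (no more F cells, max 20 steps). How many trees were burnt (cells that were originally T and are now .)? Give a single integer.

Answer: 20

Derivation:
Step 1: +4 fires, +2 burnt (F count now 4)
Step 2: +4 fires, +4 burnt (F count now 4)
Step 3: +5 fires, +4 burnt (F count now 5)
Step 4: +3 fires, +5 burnt (F count now 3)
Step 5: +2 fires, +3 burnt (F count now 2)
Step 6: +1 fires, +2 burnt (F count now 1)
Step 7: +1 fires, +1 burnt (F count now 1)
Step 8: +0 fires, +1 burnt (F count now 0)
Fire out after step 8
Initially T: 22, now '.': 28
Total burnt (originally-T cells now '.'): 20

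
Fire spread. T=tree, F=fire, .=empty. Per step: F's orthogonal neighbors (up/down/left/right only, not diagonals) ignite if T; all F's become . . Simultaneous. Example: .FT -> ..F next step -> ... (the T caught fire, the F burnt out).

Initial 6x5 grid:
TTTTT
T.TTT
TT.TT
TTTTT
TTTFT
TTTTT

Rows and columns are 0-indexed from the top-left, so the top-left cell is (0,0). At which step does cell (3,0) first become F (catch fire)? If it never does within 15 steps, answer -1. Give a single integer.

Step 1: cell (3,0)='T' (+4 fires, +1 burnt)
Step 2: cell (3,0)='T' (+6 fires, +4 burnt)
Step 3: cell (3,0)='T' (+5 fires, +6 burnt)
Step 4: cell (3,0)='F' (+6 fires, +5 burnt)
  -> target ignites at step 4
Step 5: cell (3,0)='.' (+3 fires, +6 burnt)
Step 6: cell (3,0)='.' (+2 fires, +3 burnt)
Step 7: cell (3,0)='.' (+1 fires, +2 burnt)
Step 8: cell (3,0)='.' (+0 fires, +1 burnt)
  fire out at step 8

4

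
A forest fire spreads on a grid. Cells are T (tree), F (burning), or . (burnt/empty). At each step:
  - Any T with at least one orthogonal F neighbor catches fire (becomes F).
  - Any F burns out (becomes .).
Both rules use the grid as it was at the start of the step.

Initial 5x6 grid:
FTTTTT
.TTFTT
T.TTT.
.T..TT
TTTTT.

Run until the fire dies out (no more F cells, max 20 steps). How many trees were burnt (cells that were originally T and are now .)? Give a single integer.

Answer: 20

Derivation:
Step 1: +5 fires, +2 burnt (F count now 5)
Step 2: +6 fires, +5 burnt (F count now 6)
Step 3: +2 fires, +6 burnt (F count now 2)
Step 4: +2 fires, +2 burnt (F count now 2)
Step 5: +1 fires, +2 burnt (F count now 1)
Step 6: +1 fires, +1 burnt (F count now 1)
Step 7: +1 fires, +1 burnt (F count now 1)
Step 8: +2 fires, +1 burnt (F count now 2)
Step 9: +0 fires, +2 burnt (F count now 0)
Fire out after step 9
Initially T: 21, now '.': 29
Total burnt (originally-T cells now '.'): 20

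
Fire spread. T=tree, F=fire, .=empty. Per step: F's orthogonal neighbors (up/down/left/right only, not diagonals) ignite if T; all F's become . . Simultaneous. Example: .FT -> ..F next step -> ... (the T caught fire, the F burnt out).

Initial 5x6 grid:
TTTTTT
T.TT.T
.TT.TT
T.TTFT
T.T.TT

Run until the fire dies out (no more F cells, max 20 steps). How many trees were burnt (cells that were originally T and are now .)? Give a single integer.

Step 1: +4 fires, +1 burnt (F count now 4)
Step 2: +3 fires, +4 burnt (F count now 3)
Step 3: +3 fires, +3 burnt (F count now 3)
Step 4: +3 fires, +3 burnt (F count now 3)
Step 5: +3 fires, +3 burnt (F count now 3)
Step 6: +2 fires, +3 burnt (F count now 2)
Step 7: +1 fires, +2 burnt (F count now 1)
Step 8: +1 fires, +1 burnt (F count now 1)
Step 9: +0 fires, +1 burnt (F count now 0)
Fire out after step 9
Initially T: 22, now '.': 28
Total burnt (originally-T cells now '.'): 20

Answer: 20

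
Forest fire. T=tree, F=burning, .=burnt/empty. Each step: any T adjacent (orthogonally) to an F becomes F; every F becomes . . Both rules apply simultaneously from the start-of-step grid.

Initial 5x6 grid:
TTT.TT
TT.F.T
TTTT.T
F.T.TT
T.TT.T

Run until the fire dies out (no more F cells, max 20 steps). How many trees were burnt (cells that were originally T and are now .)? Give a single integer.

Answer: 13

Derivation:
Step 1: +3 fires, +2 burnt (F count now 3)
Step 2: +3 fires, +3 burnt (F count now 3)
Step 3: +3 fires, +3 burnt (F count now 3)
Step 4: +2 fires, +3 burnt (F count now 2)
Step 5: +2 fires, +2 burnt (F count now 2)
Step 6: +0 fires, +2 burnt (F count now 0)
Fire out after step 6
Initially T: 20, now '.': 23
Total burnt (originally-T cells now '.'): 13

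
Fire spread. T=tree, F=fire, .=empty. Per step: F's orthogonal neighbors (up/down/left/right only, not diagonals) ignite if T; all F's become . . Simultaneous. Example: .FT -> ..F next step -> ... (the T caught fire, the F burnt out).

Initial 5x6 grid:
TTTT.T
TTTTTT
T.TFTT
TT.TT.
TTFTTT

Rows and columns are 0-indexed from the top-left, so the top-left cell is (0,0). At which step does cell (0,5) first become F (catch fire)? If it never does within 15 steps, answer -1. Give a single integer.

Step 1: cell (0,5)='T' (+6 fires, +2 burnt)
Step 2: cell (0,5)='T' (+8 fires, +6 burnt)
Step 3: cell (0,5)='T' (+5 fires, +8 burnt)
Step 4: cell (0,5)='F' (+4 fires, +5 burnt)
  -> target ignites at step 4
Step 5: cell (0,5)='.' (+1 fires, +4 burnt)
Step 6: cell (0,5)='.' (+0 fires, +1 burnt)
  fire out at step 6

4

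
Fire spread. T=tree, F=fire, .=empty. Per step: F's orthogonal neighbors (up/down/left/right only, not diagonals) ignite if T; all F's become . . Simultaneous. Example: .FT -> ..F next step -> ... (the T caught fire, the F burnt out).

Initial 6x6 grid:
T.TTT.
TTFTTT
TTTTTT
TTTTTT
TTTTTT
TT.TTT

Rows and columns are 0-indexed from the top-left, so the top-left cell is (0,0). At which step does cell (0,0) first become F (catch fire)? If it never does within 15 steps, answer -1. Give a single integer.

Step 1: cell (0,0)='T' (+4 fires, +1 burnt)
Step 2: cell (0,0)='T' (+6 fires, +4 burnt)
Step 3: cell (0,0)='F' (+8 fires, +6 burnt)
  -> target ignites at step 3
Step 4: cell (0,0)='.' (+5 fires, +8 burnt)
Step 5: cell (0,0)='.' (+5 fires, +5 burnt)
Step 6: cell (0,0)='.' (+3 fires, +5 burnt)
Step 7: cell (0,0)='.' (+1 fires, +3 burnt)
Step 8: cell (0,0)='.' (+0 fires, +1 burnt)
  fire out at step 8

3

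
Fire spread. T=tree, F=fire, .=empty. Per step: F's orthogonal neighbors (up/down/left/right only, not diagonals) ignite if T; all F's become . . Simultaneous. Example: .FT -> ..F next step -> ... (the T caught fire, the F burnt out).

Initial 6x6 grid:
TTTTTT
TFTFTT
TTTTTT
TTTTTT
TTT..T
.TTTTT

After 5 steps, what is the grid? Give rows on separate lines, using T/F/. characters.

Step 1: 7 trees catch fire, 2 burn out
  TFTFTT
  F.F.FT
  TFTFTT
  TTTTTT
  TTT..T
  .TTTTT
Step 2: 9 trees catch fire, 7 burn out
  F.F.FT
  .....F
  F.F.FT
  TFTFTT
  TTT..T
  .TTTTT
Step 3: 6 trees catch fire, 9 burn out
  .....F
  ......
  .....F
  F.F.FT
  TFT..T
  .TTTTT
Step 4: 4 trees catch fire, 6 burn out
  ......
  ......
  ......
  .....F
  F.F..T
  .FTTTT
Step 5: 2 trees catch fire, 4 burn out
  ......
  ......
  ......
  ......
  .....F
  ..FTTT

......
......
......
......
.....F
..FTTT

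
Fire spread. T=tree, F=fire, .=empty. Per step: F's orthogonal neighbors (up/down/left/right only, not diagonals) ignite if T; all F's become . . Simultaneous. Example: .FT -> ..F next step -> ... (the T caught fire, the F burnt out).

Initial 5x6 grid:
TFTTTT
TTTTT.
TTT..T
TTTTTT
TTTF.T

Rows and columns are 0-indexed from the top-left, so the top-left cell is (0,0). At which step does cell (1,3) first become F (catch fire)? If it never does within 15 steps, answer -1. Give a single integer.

Step 1: cell (1,3)='T' (+5 fires, +2 burnt)
Step 2: cell (1,3)='T' (+7 fires, +5 burnt)
Step 3: cell (1,3)='F' (+7 fires, +7 burnt)
  -> target ignites at step 3
Step 4: cell (1,3)='.' (+5 fires, +7 burnt)
Step 5: cell (1,3)='.' (+0 fires, +5 burnt)
  fire out at step 5

3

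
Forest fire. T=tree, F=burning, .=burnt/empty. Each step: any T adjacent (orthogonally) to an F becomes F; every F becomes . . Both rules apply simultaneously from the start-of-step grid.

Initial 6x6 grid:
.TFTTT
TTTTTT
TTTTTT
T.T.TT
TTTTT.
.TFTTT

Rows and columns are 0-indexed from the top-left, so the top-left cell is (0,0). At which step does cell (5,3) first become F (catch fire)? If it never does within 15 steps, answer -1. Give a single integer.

Step 1: cell (5,3)='F' (+6 fires, +2 burnt)
  -> target ignites at step 1
Step 2: cell (5,3)='.' (+8 fires, +6 burnt)
Step 3: cell (5,3)='.' (+8 fires, +8 burnt)
Step 4: cell (5,3)='.' (+5 fires, +8 burnt)
Step 5: cell (5,3)='.' (+2 fires, +5 burnt)
Step 6: cell (5,3)='.' (+0 fires, +2 burnt)
  fire out at step 6

1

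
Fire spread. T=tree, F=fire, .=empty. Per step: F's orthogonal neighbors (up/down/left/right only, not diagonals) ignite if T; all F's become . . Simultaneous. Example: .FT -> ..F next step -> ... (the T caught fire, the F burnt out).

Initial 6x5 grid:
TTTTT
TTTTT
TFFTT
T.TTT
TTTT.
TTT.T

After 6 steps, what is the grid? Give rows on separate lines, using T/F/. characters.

Step 1: 5 trees catch fire, 2 burn out
  TTTTT
  TFFTT
  F..FT
  T.FTT
  TTTT.
  TTT.T
Step 2: 8 trees catch fire, 5 burn out
  TFFTT
  F..FT
  ....F
  F..FT
  TTFT.
  TTT.T
Step 3: 8 trees catch fire, 8 burn out
  F..FT
  ....F
  .....
  ....F
  FF.F.
  TTF.T
Step 4: 3 trees catch fire, 8 burn out
  ....F
  .....
  .....
  .....
  .....
  FF..T
Step 5: 0 trees catch fire, 3 burn out
  .....
  .....
  .....
  .....
  .....
  ....T
Step 6: 0 trees catch fire, 0 burn out
  .....
  .....
  .....
  .....
  .....
  ....T

.....
.....
.....
.....
.....
....T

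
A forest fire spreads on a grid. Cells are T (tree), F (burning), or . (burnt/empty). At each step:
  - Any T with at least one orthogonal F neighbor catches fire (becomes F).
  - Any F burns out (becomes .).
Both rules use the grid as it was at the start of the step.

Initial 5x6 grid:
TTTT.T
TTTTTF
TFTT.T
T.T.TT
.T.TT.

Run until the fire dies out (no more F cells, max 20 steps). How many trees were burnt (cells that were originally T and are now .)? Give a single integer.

Answer: 20

Derivation:
Step 1: +6 fires, +2 burnt (F count now 6)
Step 2: +8 fires, +6 burnt (F count now 8)
Step 3: +4 fires, +8 burnt (F count now 4)
Step 4: +1 fires, +4 burnt (F count now 1)
Step 5: +1 fires, +1 burnt (F count now 1)
Step 6: +0 fires, +1 burnt (F count now 0)
Fire out after step 6
Initially T: 21, now '.': 29
Total burnt (originally-T cells now '.'): 20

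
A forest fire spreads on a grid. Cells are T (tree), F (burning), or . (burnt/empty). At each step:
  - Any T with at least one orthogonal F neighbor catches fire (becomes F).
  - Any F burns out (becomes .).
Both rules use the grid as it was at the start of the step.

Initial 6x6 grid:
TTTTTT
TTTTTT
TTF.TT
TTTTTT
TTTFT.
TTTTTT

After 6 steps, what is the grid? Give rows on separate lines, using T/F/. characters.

Step 1: 7 trees catch fire, 2 burn out
  TTTTTT
  TTFTTT
  TF..TT
  TTFFTT
  TTF.F.
  TTTFTT
Step 2: 9 trees catch fire, 7 burn out
  TTFTTT
  TF.FTT
  F...TT
  TF..FT
  TF....
  TTF.FT
Step 3: 10 trees catch fire, 9 burn out
  TF.FTT
  F...FT
  ....FT
  F....F
  F.....
  TF...F
Step 4: 5 trees catch fire, 10 burn out
  F...FT
  .....F
  .....F
  ......
  ......
  F.....
Step 5: 1 trees catch fire, 5 burn out
  .....F
  ......
  ......
  ......
  ......
  ......
Step 6: 0 trees catch fire, 1 burn out
  ......
  ......
  ......
  ......
  ......
  ......

......
......
......
......
......
......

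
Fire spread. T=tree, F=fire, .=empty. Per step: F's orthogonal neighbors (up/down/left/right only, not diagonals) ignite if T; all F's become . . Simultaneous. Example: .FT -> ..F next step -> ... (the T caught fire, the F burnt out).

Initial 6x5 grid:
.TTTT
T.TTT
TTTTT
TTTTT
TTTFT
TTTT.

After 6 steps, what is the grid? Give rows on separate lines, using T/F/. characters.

Step 1: 4 trees catch fire, 1 burn out
  .TTTT
  T.TTT
  TTTTT
  TTTFT
  TTF.F
  TTTF.
Step 2: 5 trees catch fire, 4 burn out
  .TTTT
  T.TTT
  TTTFT
  TTF.F
  TF...
  TTF..
Step 3: 6 trees catch fire, 5 burn out
  .TTTT
  T.TFT
  TTF.F
  TF...
  F....
  TF...
Step 4: 6 trees catch fire, 6 burn out
  .TTFT
  T.F.F
  TF...
  F....
  .....
  F....
Step 5: 3 trees catch fire, 6 burn out
  .TF.F
  T....
  F....
  .....
  .....
  .....
Step 6: 2 trees catch fire, 3 burn out
  .F...
  F....
  .....
  .....
  .....
  .....

.F...
F....
.....
.....
.....
.....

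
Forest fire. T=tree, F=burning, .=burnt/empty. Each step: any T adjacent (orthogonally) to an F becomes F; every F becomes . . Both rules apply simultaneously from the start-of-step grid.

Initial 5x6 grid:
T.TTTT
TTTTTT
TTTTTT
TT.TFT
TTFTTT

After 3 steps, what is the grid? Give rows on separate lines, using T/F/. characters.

Step 1: 6 trees catch fire, 2 burn out
  T.TTTT
  TTTTTT
  TTTTFT
  TT.F.F
  TF.FFT
Step 2: 6 trees catch fire, 6 burn out
  T.TTTT
  TTTTFT
  TTTF.F
  TF....
  F....F
Step 3: 6 trees catch fire, 6 burn out
  T.TTFT
  TTTF.F
  TFF...
  F.....
  ......

T.TTFT
TTTF.F
TFF...
F.....
......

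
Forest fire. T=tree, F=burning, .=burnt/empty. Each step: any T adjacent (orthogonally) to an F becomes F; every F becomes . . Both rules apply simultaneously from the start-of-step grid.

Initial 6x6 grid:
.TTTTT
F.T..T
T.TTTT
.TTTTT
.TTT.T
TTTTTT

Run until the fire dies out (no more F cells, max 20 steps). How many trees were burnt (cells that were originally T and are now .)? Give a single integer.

Step 1: +1 fires, +1 burnt (F count now 1)
Step 2: +0 fires, +1 burnt (F count now 0)
Fire out after step 2
Initially T: 27, now '.': 10
Total burnt (originally-T cells now '.'): 1

Answer: 1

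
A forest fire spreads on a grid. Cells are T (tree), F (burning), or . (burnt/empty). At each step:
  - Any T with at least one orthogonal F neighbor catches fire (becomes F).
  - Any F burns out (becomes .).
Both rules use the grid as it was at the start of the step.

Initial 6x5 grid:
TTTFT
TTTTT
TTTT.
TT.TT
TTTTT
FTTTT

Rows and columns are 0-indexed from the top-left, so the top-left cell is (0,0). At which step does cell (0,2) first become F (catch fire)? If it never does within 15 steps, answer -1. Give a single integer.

Step 1: cell (0,2)='F' (+5 fires, +2 burnt)
  -> target ignites at step 1
Step 2: cell (0,2)='.' (+7 fires, +5 burnt)
Step 3: cell (0,2)='.' (+8 fires, +7 burnt)
Step 4: cell (0,2)='.' (+5 fires, +8 burnt)
Step 5: cell (0,2)='.' (+1 fires, +5 burnt)
Step 6: cell (0,2)='.' (+0 fires, +1 burnt)
  fire out at step 6

1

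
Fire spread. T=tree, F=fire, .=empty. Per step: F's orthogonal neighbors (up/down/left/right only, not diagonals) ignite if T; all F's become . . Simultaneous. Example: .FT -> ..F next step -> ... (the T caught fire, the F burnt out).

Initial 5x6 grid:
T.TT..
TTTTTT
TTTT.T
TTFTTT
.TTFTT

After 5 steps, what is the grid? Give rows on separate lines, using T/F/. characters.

Step 1: 5 trees catch fire, 2 burn out
  T.TT..
  TTTTTT
  TTFT.T
  TF.FTT
  .TF.FT
Step 2: 7 trees catch fire, 5 burn out
  T.TT..
  TTFTTT
  TF.F.T
  F...FT
  .F...F
Step 3: 5 trees catch fire, 7 burn out
  T.FT..
  TF.FTT
  F....T
  .....F
  ......
Step 4: 4 trees catch fire, 5 burn out
  T..F..
  F...FT
  .....F
  ......
  ......
Step 5: 2 trees catch fire, 4 burn out
  F.....
  .....F
  ......
  ......
  ......

F.....
.....F
......
......
......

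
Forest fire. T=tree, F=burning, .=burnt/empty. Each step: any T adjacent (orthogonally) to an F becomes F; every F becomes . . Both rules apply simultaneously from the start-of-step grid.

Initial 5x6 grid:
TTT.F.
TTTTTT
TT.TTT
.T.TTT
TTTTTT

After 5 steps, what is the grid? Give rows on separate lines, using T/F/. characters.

Step 1: 1 trees catch fire, 1 burn out
  TTT...
  TTTTFT
  TT.TTT
  .T.TTT
  TTTTTT
Step 2: 3 trees catch fire, 1 burn out
  TTT...
  TTTF.F
  TT.TFT
  .T.TTT
  TTTTTT
Step 3: 4 trees catch fire, 3 burn out
  TTT...
  TTF...
  TT.F.F
  .T.TFT
  TTTTTT
Step 4: 5 trees catch fire, 4 burn out
  TTF...
  TF....
  TT....
  .T.F.F
  TTTTFT
Step 5: 5 trees catch fire, 5 burn out
  TF....
  F.....
  TF....
  .T....
  TTTF.F

TF....
F.....
TF....
.T....
TTTF.F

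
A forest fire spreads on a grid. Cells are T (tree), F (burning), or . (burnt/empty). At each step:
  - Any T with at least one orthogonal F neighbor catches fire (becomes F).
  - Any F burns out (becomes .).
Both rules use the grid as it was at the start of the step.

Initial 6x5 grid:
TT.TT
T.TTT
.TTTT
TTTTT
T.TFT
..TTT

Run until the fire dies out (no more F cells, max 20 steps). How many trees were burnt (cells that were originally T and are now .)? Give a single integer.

Answer: 20

Derivation:
Step 1: +4 fires, +1 burnt (F count now 4)
Step 2: +5 fires, +4 burnt (F count now 5)
Step 3: +4 fires, +5 burnt (F count now 4)
Step 4: +5 fires, +4 burnt (F count now 5)
Step 5: +2 fires, +5 burnt (F count now 2)
Step 6: +0 fires, +2 burnt (F count now 0)
Fire out after step 6
Initially T: 23, now '.': 27
Total burnt (originally-T cells now '.'): 20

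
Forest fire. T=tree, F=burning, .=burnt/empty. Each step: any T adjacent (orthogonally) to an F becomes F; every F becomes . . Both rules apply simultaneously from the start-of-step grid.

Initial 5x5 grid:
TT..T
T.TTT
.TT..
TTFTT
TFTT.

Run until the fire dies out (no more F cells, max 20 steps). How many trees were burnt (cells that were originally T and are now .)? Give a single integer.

Answer: 13

Derivation:
Step 1: +5 fires, +2 burnt (F count now 5)
Step 2: +5 fires, +5 burnt (F count now 5)
Step 3: +1 fires, +5 burnt (F count now 1)
Step 4: +1 fires, +1 burnt (F count now 1)
Step 5: +1 fires, +1 burnt (F count now 1)
Step 6: +0 fires, +1 burnt (F count now 0)
Fire out after step 6
Initially T: 16, now '.': 22
Total burnt (originally-T cells now '.'): 13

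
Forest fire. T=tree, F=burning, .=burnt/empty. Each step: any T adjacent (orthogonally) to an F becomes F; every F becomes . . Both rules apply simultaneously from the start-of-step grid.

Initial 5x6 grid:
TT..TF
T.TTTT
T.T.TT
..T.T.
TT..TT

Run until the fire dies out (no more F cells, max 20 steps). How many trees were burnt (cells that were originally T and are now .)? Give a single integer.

Step 1: +2 fires, +1 burnt (F count now 2)
Step 2: +2 fires, +2 burnt (F count now 2)
Step 3: +2 fires, +2 burnt (F count now 2)
Step 4: +2 fires, +2 burnt (F count now 2)
Step 5: +2 fires, +2 burnt (F count now 2)
Step 6: +2 fires, +2 burnt (F count now 2)
Step 7: +0 fires, +2 burnt (F count now 0)
Fire out after step 7
Initially T: 18, now '.': 24
Total burnt (originally-T cells now '.'): 12

Answer: 12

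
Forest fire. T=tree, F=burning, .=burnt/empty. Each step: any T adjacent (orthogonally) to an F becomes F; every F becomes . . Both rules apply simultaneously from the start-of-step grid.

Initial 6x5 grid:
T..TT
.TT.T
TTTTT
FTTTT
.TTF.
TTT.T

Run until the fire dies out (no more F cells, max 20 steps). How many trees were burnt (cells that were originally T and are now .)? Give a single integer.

Answer: 19

Derivation:
Step 1: +4 fires, +2 burnt (F count now 4)
Step 2: +6 fires, +4 burnt (F count now 6)
Step 3: +4 fires, +6 burnt (F count now 4)
Step 4: +3 fires, +4 burnt (F count now 3)
Step 5: +1 fires, +3 burnt (F count now 1)
Step 6: +1 fires, +1 burnt (F count now 1)
Step 7: +0 fires, +1 burnt (F count now 0)
Fire out after step 7
Initially T: 21, now '.': 28
Total burnt (originally-T cells now '.'): 19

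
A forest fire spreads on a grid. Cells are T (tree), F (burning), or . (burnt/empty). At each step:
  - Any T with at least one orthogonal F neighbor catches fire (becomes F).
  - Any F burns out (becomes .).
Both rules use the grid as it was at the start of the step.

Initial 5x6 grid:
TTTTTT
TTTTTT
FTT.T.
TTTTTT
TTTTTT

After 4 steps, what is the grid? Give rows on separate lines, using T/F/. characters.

Step 1: 3 trees catch fire, 1 burn out
  TTTTTT
  FTTTTT
  .FT.T.
  FTTTTT
  TTTTTT
Step 2: 5 trees catch fire, 3 burn out
  FTTTTT
  .FTTTT
  ..F.T.
  .FTTTT
  FTTTTT
Step 3: 4 trees catch fire, 5 burn out
  .FTTTT
  ..FTTT
  ....T.
  ..FTTT
  .FTTTT
Step 4: 4 trees catch fire, 4 burn out
  ..FTTT
  ...FTT
  ....T.
  ...FTT
  ..FTTT

..FTTT
...FTT
....T.
...FTT
..FTTT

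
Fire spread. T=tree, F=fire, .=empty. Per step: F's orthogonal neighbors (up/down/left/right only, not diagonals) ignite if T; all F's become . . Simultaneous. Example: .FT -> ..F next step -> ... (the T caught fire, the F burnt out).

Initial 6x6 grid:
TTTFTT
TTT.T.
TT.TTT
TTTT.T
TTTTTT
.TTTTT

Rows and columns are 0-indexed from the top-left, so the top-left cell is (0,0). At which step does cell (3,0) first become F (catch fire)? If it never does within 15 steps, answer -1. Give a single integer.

Step 1: cell (3,0)='T' (+2 fires, +1 burnt)
Step 2: cell (3,0)='T' (+4 fires, +2 burnt)
Step 3: cell (3,0)='T' (+3 fires, +4 burnt)
Step 4: cell (3,0)='T' (+4 fires, +3 burnt)
Step 5: cell (3,0)='T' (+4 fires, +4 burnt)
Step 6: cell (3,0)='F' (+5 fires, +4 burnt)
  -> target ignites at step 6
Step 7: cell (3,0)='.' (+6 fires, +5 burnt)
Step 8: cell (3,0)='.' (+2 fires, +6 burnt)
Step 9: cell (3,0)='.' (+0 fires, +2 burnt)
  fire out at step 9

6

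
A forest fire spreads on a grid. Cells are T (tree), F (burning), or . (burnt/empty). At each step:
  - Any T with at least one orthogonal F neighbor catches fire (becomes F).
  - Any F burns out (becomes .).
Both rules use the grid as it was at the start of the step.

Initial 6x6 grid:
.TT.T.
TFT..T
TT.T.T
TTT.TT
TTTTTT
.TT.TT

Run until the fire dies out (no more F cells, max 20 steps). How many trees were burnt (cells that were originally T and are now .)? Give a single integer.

Answer: 23

Derivation:
Step 1: +4 fires, +1 burnt (F count now 4)
Step 2: +3 fires, +4 burnt (F count now 3)
Step 3: +3 fires, +3 burnt (F count now 3)
Step 4: +3 fires, +3 burnt (F count now 3)
Step 5: +2 fires, +3 burnt (F count now 2)
Step 6: +1 fires, +2 burnt (F count now 1)
Step 7: +3 fires, +1 burnt (F count now 3)
Step 8: +2 fires, +3 burnt (F count now 2)
Step 9: +1 fires, +2 burnt (F count now 1)
Step 10: +1 fires, +1 burnt (F count now 1)
Step 11: +0 fires, +1 burnt (F count now 0)
Fire out after step 11
Initially T: 25, now '.': 34
Total burnt (originally-T cells now '.'): 23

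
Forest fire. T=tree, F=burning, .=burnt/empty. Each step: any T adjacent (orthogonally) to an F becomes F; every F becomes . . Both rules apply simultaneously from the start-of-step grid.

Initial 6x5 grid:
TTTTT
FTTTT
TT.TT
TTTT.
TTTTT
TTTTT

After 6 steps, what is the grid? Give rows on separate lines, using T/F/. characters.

Step 1: 3 trees catch fire, 1 burn out
  FTTTT
  .FTTT
  FT.TT
  TTTT.
  TTTTT
  TTTTT
Step 2: 4 trees catch fire, 3 burn out
  .FTTT
  ..FTT
  .F.TT
  FTTT.
  TTTTT
  TTTTT
Step 3: 4 trees catch fire, 4 burn out
  ..FTT
  ...FT
  ...TT
  .FTT.
  FTTTT
  TTTTT
Step 4: 6 trees catch fire, 4 burn out
  ...FT
  ....F
  ...FT
  ..FT.
  .FTTT
  FTTTT
Step 5: 5 trees catch fire, 6 burn out
  ....F
  .....
  ....F
  ...F.
  ..FTT
  .FTTT
Step 6: 2 trees catch fire, 5 burn out
  .....
  .....
  .....
  .....
  ...FT
  ..FTT

.....
.....
.....
.....
...FT
..FTT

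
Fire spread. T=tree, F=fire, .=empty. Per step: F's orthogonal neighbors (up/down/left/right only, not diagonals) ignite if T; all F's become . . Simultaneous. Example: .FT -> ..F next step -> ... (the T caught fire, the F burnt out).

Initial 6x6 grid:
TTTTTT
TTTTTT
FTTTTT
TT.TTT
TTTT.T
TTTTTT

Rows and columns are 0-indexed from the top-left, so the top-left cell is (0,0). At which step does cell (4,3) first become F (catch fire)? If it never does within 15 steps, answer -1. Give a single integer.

Step 1: cell (4,3)='T' (+3 fires, +1 burnt)
Step 2: cell (4,3)='T' (+5 fires, +3 burnt)
Step 3: cell (4,3)='T' (+5 fires, +5 burnt)
Step 4: cell (4,3)='T' (+6 fires, +5 burnt)
Step 5: cell (4,3)='F' (+6 fires, +6 burnt)
  -> target ignites at step 5
Step 6: cell (4,3)='.' (+4 fires, +6 burnt)
Step 7: cell (4,3)='.' (+3 fires, +4 burnt)
Step 8: cell (4,3)='.' (+1 fires, +3 burnt)
Step 9: cell (4,3)='.' (+0 fires, +1 burnt)
  fire out at step 9

5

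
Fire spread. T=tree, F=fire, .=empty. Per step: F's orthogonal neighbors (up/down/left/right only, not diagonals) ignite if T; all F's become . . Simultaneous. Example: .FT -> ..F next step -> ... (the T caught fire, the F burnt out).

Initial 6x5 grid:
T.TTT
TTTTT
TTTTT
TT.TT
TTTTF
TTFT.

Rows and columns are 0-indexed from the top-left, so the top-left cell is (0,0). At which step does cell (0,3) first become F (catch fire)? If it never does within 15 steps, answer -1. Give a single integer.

Step 1: cell (0,3)='T' (+5 fires, +2 burnt)
Step 2: cell (0,3)='T' (+4 fires, +5 burnt)
Step 3: cell (0,3)='T' (+4 fires, +4 burnt)
Step 4: cell (0,3)='T' (+5 fires, +4 burnt)
Step 5: cell (0,3)='F' (+4 fires, +5 burnt)
  -> target ignites at step 5
Step 6: cell (0,3)='.' (+2 fires, +4 burnt)
Step 7: cell (0,3)='.' (+1 fires, +2 burnt)
Step 8: cell (0,3)='.' (+0 fires, +1 burnt)
  fire out at step 8

5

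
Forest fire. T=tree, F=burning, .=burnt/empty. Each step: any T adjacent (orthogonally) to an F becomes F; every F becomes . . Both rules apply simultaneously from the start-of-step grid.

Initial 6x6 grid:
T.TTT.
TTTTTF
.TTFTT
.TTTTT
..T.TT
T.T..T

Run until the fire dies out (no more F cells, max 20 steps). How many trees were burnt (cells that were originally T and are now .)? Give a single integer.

Answer: 23

Derivation:
Step 1: +6 fires, +2 burnt (F count now 6)
Step 2: +7 fires, +6 burnt (F count now 7)
Step 3: +6 fires, +7 burnt (F count now 6)
Step 4: +3 fires, +6 burnt (F count now 3)
Step 5: +1 fires, +3 burnt (F count now 1)
Step 6: +0 fires, +1 burnt (F count now 0)
Fire out after step 6
Initially T: 24, now '.': 35
Total burnt (originally-T cells now '.'): 23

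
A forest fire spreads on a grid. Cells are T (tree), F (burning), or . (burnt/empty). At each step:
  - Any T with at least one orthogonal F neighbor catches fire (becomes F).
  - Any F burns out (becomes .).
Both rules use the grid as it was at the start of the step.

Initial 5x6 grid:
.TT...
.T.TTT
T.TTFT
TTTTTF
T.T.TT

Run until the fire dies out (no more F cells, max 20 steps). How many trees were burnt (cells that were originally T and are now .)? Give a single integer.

Step 1: +5 fires, +2 burnt (F count now 5)
Step 2: +5 fires, +5 burnt (F count now 5)
Step 3: +1 fires, +5 burnt (F count now 1)
Step 4: +2 fires, +1 burnt (F count now 2)
Step 5: +1 fires, +2 burnt (F count now 1)
Step 6: +2 fires, +1 burnt (F count now 2)
Step 7: +0 fires, +2 burnt (F count now 0)
Fire out after step 7
Initially T: 19, now '.': 27
Total burnt (originally-T cells now '.'): 16

Answer: 16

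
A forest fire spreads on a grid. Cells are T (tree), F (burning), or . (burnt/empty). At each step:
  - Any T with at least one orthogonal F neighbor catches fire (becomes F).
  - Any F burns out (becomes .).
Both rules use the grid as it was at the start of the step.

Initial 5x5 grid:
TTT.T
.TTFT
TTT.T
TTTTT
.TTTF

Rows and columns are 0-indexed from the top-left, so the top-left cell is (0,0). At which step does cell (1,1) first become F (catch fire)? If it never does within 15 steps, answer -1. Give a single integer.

Step 1: cell (1,1)='T' (+4 fires, +2 burnt)
Step 2: cell (1,1)='F' (+7 fires, +4 burnt)
  -> target ignites at step 2
Step 3: cell (1,1)='.' (+4 fires, +7 burnt)
Step 4: cell (1,1)='.' (+3 fires, +4 burnt)
Step 5: cell (1,1)='.' (+1 fires, +3 burnt)
Step 6: cell (1,1)='.' (+0 fires, +1 burnt)
  fire out at step 6

2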